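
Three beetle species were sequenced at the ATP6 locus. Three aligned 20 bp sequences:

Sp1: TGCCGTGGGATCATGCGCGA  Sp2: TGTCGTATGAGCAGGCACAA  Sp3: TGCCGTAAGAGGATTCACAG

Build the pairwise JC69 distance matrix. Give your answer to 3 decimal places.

Sp1–Sp2: 7/20 sites differ → p = 0.35, d = −0.75 ln(1 − 0.466667) = 0.471457 ≈ 0.471.
Sp1–Sp3: 8/20 sites differ → p = 0.4, d = −0.75 ln(1 − 0.533333) = 0.571605 ≈ 0.572.
Sp2–Sp3: 6/20 sites differ → p = 0.3, d = −0.75 ln(1 − 0.4) = 0.383119 ≈ 0.383.

d(Sp1,Sp2) = 0.471, d(Sp1,Sp3) = 0.572, d(Sp2,Sp3) = 0.383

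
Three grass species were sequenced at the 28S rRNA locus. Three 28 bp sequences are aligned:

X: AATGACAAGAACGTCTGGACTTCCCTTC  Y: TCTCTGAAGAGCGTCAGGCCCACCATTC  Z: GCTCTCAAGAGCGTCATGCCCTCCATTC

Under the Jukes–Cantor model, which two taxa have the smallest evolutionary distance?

Y and Z

X–Y: 11/28 differ, p = 0.393, d = 0.556.
X–Z: 10/28 differ, p = 0.357, d = 0.485.
Y–Z: 4/28 differ, p = 0.143, d = 0.158.
The smallest distance is between Y and Z.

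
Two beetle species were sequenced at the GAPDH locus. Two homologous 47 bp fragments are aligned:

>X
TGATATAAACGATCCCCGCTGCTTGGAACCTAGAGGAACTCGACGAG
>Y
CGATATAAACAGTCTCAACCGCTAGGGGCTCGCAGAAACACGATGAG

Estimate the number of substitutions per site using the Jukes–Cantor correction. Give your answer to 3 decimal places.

0.494

The sequences differ at 17 of 47 sites, so p = 17/47 ≈ 0.361702.
d = −(3/4) ln(1 − 4p/3) = −0.75 ln(1 − 0.482269) = −0.75 ln(0.517731)
  = −0.75 × (-0.658299) = 0.493724 substitutions/site.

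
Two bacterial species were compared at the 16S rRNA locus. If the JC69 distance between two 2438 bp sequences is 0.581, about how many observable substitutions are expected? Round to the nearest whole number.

Invert JC69: p = (3/4)(1 − e^(−4d/3)) = 0.75 × (1 − e^(-0.774667)) = 0.75 × (1 − 0.460857) = 0.404357.
Expected differing sites = pL ≈ 0.404357 × 2438 = 985.822366 ≈ 986.

986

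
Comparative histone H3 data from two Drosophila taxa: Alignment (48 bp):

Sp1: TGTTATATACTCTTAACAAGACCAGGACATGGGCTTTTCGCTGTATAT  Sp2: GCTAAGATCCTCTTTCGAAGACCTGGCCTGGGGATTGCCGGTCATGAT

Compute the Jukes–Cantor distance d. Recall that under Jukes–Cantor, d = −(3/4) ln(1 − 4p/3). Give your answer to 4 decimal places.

0.6082

The sequences differ at 20 of 48 sites, so p = 20/48 ≈ 0.416667.
d = −(3/4) ln(1 − 4p/3) = −0.75 ln(1 − 0.555556) = −0.75 ln(0.444444)
  = −0.75 × (-0.810931) = 0.608198 substitutions/site.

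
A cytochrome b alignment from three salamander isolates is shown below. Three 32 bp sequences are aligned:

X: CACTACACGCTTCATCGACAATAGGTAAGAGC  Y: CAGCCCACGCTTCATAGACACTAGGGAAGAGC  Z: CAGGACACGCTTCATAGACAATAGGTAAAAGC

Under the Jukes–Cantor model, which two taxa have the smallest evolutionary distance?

X and Z

X–Y: 6/32 differ, p = 0.188, d = 0.216.
X–Z: 4/32 differ, p = 0.125, d = 0.137.
Y–Z: 5/32 differ, p = 0.156, d = 0.175.
The smallest distance is between X and Z.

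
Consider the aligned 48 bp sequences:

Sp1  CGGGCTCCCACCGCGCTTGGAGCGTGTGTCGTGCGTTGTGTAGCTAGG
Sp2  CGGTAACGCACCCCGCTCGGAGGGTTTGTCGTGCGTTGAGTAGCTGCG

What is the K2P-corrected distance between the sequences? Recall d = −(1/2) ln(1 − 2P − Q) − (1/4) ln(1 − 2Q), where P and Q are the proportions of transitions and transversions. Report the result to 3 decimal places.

Of 48 sites, 2 differences are transitions and 9 are transversions, so P = 2/48 ≈ 0.041667 and Q = 9/48 = 0.1875.
Under the Kimura two-parameter model, d = −½ ln(1 − 2P − Q) − ¼ ln(1 − 2Q).
1 − 2P − Q = 0.729166, giving −½ ln(0.729166) = 0.157927.
1 − 2Q = 0.625, giving −¼ ln(0.625) = 0.117501.
d = 0.157927 + 0.117501 = 0.275428.

0.275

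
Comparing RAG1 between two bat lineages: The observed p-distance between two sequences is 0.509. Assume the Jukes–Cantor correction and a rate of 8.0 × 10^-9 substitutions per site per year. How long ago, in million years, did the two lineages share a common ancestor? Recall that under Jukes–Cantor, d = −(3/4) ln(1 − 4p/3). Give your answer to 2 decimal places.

53.22

d = −(3/4) ln(1 − 4p/3) = −0.75 ln(1 − 0.678667) = −0.75 ln(0.321333)
  = −0.75 × (-1.135277) = 0.851458 substitutions/site.
Under a molecular clock d = 2μt, so t = d/(2μ) = 0.851458 / (2 × 8.0 × 10^-9) = 53.22 million years.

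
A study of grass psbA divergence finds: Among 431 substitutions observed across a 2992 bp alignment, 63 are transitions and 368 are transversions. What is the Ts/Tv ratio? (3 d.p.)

0.171

R = 63/368 = 0.171195… ≈ 0.171 (to 3 d.p.).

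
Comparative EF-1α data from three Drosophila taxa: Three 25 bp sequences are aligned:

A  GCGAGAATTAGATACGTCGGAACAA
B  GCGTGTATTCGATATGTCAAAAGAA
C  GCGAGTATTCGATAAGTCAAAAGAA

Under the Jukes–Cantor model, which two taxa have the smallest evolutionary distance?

A–B: 7/25 differ, p = 0.280, d = 0.351.
A–C: 6/25 differ, p = 0.240, d = 0.289.
B–C: 2/25 differ, p = 0.080, d = 0.085.
The smallest distance is between B and C.

B and C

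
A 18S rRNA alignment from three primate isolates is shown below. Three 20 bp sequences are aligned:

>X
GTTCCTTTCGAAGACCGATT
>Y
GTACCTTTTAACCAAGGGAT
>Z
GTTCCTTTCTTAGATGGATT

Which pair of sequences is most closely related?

X–Y: 9/20 differ, p = 0.450, d = 0.687.
X–Z: 4/20 differ, p = 0.200, d = 0.233.
Y–Z: 9/20 differ, p = 0.450, d = 0.687.
The smallest distance is between X and Z.

X and Z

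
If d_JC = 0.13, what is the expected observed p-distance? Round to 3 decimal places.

0.119

p = (3/4)(1 − e^(−4d/3)) = 0.75 × (1 − e^(-0.173333)) = 0.75 × (1 − 0.840858) = 0.119357.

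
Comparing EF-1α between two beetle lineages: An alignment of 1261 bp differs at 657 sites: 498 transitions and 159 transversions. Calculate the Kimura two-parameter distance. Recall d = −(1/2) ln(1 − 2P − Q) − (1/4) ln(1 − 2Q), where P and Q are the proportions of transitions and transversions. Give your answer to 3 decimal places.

1.311

P = 498/1261 ≈ 0.394925 and Q = 159/1261 ≈ 0.12609.
Under the Kimura two-parameter model, d = −½ ln(1 − 2P − Q) − ¼ ln(1 − 2Q).
1 − 2P − Q = 0.08406, giving −½ ln(0.08406) = 1.238112.
1 − 2Q = 0.74782, giving −¼ ln(0.74782) = 0.072648.
d = 1.238112 + 0.072648 = 1.310760.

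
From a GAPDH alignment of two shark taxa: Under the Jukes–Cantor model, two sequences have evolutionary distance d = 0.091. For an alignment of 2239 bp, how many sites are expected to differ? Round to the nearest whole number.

192

Invert JC69: p = (3/4)(1 − e^(−4d/3)) = 0.75 × (1 − e^(-0.121333)) = 0.75 × (1 − 0.885739) = 0.085696.
Expected differing sites = pL ≈ 0.085696 × 2239 = 191.873344 ≈ 192.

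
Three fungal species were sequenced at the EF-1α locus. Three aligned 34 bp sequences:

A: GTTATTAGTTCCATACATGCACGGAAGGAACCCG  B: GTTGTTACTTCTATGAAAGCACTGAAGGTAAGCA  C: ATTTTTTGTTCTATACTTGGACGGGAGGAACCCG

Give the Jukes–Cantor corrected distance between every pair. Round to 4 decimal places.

d(A,B) = 0.4234, d(A,C) = 0.2407, d(B,C) = 0.6655

A–B: 11/34 sites differ → p ≈ 0.323529, d = −0.75 ln(1 − 0.431372) = 0.423397 ≈ 0.4234.
A–C: 7/34 sites differ → p ≈ 0.205882, d = −0.75 ln(1 − 0.274509) = 0.240680 ≈ 0.2407.
B–C: 15/34 sites differ → p ≈ 0.441176, d = −0.75 ln(1 − 0.588235) = 0.665477 ≈ 0.6655.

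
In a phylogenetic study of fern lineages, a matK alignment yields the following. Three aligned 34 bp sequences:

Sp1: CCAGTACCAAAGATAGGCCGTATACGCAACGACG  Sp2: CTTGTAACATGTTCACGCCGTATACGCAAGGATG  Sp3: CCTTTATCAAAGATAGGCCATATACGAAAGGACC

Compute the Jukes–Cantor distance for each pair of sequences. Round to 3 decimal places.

d(Sp1,Sp2) = 0.423, d(Sp1,Sp3) = 0.241, d(Sp2,Sp3) = 0.535

Sp1–Sp2: 11/34 sites differ → p ≈ 0.323529, d = −0.75 ln(1 − 0.431372) = 0.423397 ≈ 0.423.
Sp1–Sp3: 7/34 sites differ → p ≈ 0.205882, d = −0.75 ln(1 − 0.274509) = 0.240680 ≈ 0.241.
Sp2–Sp3: 13/34 sites differ → p ≈ 0.382353, d = −0.75 ln(1 − 0.509804) = 0.534712 ≈ 0.535.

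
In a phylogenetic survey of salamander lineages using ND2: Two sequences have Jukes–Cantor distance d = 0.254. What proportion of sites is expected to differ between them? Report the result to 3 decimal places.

0.215

p = (3/4)(1 − e^(−4d/3)) = 0.75 × (1 − e^(-0.338667)) = 0.75 × (1 − 0.712720) = 0.215460.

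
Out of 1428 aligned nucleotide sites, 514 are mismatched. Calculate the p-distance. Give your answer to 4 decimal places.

p = 514/1428 = 0.359943… ≈ 0.3599 (to 4 d.p.).

0.3599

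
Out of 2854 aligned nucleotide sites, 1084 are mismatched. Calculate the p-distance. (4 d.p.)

0.3798

p = 1084/2854 = 0.379817… ≈ 0.3798 (to 4 d.p.).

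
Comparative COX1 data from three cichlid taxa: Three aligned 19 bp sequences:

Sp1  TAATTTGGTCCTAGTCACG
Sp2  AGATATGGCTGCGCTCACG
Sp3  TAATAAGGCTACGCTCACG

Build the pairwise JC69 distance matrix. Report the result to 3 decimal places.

Sp1–Sp2: 9/19 sites differ → p ≈ 0.473684, d = −0.75 ln(1 − 0.631579) = 0.748897 ≈ 0.749.
Sp1–Sp3: 8/19 sites differ → p ≈ 0.421053, d = −0.75 ln(1 − 0.561404) = 0.618132 ≈ 0.618.
Sp2–Sp3: 4/19 sites differ → p ≈ 0.210526, d = −0.75 ln(1 − 0.280701) = 0.247109 ≈ 0.247.

d(Sp1,Sp2) = 0.749, d(Sp1,Sp3) = 0.618, d(Sp2,Sp3) = 0.247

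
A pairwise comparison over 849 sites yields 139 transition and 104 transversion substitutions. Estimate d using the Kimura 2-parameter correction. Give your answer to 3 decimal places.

P = 139/849 ≈ 0.163722 and Q = 104/849 ≈ 0.122497.
Under the Kimura two-parameter model, d = −½ ln(1 − 2P − Q) − ¼ ln(1 − 2Q).
1 − 2P − Q = 0.550059, giving −½ ln(0.550059) = 0.298865.
1 − 2Q = 0.755006, giving −¼ ln(0.755006) = 0.070257.
d = 0.298865 + 0.070257 = 0.369122.

0.369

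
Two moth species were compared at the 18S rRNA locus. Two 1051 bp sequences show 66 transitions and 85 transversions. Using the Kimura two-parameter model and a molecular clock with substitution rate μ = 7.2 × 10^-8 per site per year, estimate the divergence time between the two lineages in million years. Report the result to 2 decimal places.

1.11

P = 66/1051 ≈ 0.062797 and Q = 85/1051 ≈ 0.080875.
Under the Kimura two-parameter model, d = −½ ln(1 − 2P − Q) − ¼ ln(1 − 2Q).
1 − 2P − Q = 0.793531, giving −½ ln(0.793531) = 0.115631.
1 − 2Q = 0.83825, giving −¼ ln(0.83825) = 0.044110.
d = 0.115631 + 0.044110 = 0.159741.
Under a molecular clock d = 2μt, so t = d/(2μ) = 0.159741 / (2 × 7.2 × 10^-8) = 1.11 million years.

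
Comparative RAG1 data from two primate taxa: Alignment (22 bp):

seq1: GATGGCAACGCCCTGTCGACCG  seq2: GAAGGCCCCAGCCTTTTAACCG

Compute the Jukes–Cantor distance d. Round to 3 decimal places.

The sequences differ at 8 of 22 sites (3, 7, 8, 10, 11, 15, 17, 18), so p = 8/22 ≈ 0.363636.
d = −(3/4) ln(1 − 4p/3) = −0.75 ln(1 − 0.484848) = −0.75 ln(0.515152)
  = −0.75 × (-0.663293) = 0.497470 substitutions/site.

0.497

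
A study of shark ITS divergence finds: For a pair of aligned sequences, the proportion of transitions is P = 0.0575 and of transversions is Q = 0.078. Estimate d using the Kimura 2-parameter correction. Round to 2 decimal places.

Under the Kimura two-parameter model, d = −½ ln(1 − 2P − Q) − ¼ ln(1 − 2Q).
1 − 2P − Q = 0.807, giving −½ ln(0.807) = 0.107216.
1 − 2Q = 0.844, giving −¼ ln(0.844) = 0.042401.
d = 0.107216 + 0.042401 = 0.149617.

0.15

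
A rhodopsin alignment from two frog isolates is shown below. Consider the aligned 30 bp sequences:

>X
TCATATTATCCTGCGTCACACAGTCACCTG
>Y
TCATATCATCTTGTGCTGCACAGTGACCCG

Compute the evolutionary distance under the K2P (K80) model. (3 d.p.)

0.364

Of 30 sites, 7 differences are transitions and 1 are transversions, so P = 7/30 ≈ 0.233333 and Q = 1/30 ≈ 0.033333.
Under the Kimura two-parameter model, d = −½ ln(1 − 2P − Q) − ¼ ln(1 − 2Q).
1 − 2P − Q = 0.500001, giving −½ ln(0.500001) = 0.346573.
1 − 2Q = 0.933334, giving −¼ ln(0.933334) = 0.017248.
d = 0.346573 + 0.017248 = 0.363821.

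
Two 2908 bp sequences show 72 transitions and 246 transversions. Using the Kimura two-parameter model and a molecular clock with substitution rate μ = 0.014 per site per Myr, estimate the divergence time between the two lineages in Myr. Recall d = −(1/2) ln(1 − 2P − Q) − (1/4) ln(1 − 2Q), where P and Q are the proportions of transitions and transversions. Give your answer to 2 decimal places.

P = 72/2908 ≈ 0.024759 and Q = 246/2908 ≈ 0.084594.
Under the Kimura two-parameter model, d = −½ ln(1 − 2P − Q) − ¼ ln(1 − 2Q).
1 − 2P − Q = 0.865888, giving −½ ln(0.865888) = 0.072000.
1 − 2Q = 0.830812, giving −¼ ln(0.830812) = 0.046338.
d = 0.072000 + 0.046338 = 0.118338.
Under a molecular clock d = 2μt, so t = d/(2μ) = 0.118338 / (2 × 0.014) = 4.23 Myr.

4.23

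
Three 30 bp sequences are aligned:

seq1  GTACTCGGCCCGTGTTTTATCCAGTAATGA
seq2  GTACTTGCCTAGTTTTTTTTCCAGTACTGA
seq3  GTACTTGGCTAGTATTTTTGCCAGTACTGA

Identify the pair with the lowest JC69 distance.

seq1–seq2: 7/30 differ, p = 0.233, d = 0.280.
seq1–seq3: 7/30 differ, p = 0.233, d = 0.280.
seq2–seq3: 3/30 differ, p = 0.100, d = 0.107.
The smallest distance is between seq2 and seq3.

seq2 and seq3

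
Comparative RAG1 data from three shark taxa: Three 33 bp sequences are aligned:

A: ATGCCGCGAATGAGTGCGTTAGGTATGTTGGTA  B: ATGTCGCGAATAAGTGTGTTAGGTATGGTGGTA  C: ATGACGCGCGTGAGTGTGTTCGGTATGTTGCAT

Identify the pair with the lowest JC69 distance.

A and B

A–B: 4/33 differ, p = 0.121, d = 0.132.
A–C: 8/33 differ, p = 0.242, d = 0.293.
B–C: 9/33 differ, p = 0.273, d = 0.339.
The smallest distance is between A and B.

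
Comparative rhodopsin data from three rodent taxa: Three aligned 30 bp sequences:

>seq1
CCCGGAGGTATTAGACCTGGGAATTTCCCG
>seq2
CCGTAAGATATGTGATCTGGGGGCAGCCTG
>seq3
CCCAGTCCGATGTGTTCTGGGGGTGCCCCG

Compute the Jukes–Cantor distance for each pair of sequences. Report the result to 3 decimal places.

seq1–seq2: 13/30 sites differ → p ≈ 0.433333, d = −0.75 ln(1 − 0.577777) = 0.646666 ≈ 0.647.
seq1–seq3: 13/30 sites differ → p ≈ 0.433333, d = −0.75 ln(1 − 0.577777) = 0.646666 ≈ 0.647.
seq2–seq3: 12/30 sites differ → p = 0.4, d = −0.75 ln(1 − 0.533333) = 0.571605 ≈ 0.572.

d(seq1,seq2) = 0.647, d(seq1,seq3) = 0.647, d(seq2,seq3) = 0.572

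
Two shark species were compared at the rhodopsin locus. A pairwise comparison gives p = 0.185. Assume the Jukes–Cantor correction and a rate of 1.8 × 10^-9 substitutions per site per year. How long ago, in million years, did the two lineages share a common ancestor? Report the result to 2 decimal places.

59.01

d = −(3/4) ln(1 − 4p/3) = −0.75 ln(1 − 0.246667) = −0.75 ln(0.753333)
  = −0.75 × (-0.283248) = 0.212436 substitutions/site.
Under a molecular clock d = 2μt, so t = d/(2μ) = 0.212436 / (2 × 1.8 × 10^-9) = 59.01 million years.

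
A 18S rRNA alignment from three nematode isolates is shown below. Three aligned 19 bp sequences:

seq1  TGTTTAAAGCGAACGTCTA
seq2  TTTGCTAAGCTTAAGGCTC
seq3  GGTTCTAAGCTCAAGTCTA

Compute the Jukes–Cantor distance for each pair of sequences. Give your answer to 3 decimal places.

seq1–seq2: 9/19 sites differ → p ≈ 0.473684, d = −0.75 ln(1 − 0.631579) = 0.748897 ≈ 0.749.
seq1–seq3: 6/19 sites differ → p ≈ 0.315789, d = −0.75 ln(1 − 0.421052) = 0.409907 ≈ 0.410.
seq2–seq3: 6/19 sites differ → p ≈ 0.315789, d = −0.75 ln(1 − 0.421052) = 0.409907 ≈ 0.410.

d(seq1,seq2) = 0.749, d(seq1,seq3) = 0.410, d(seq2,seq3) = 0.410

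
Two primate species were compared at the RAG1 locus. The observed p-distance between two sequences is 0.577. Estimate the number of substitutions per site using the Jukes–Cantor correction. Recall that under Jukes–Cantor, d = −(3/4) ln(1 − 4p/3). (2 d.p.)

1.10

d = −(3/4) ln(1 − 4p/3) = −0.75 ln(1 − 0.769333) = −0.75 ln(0.230667)
  = −0.75 × (-1.466780) = 1.100085 substitutions/site.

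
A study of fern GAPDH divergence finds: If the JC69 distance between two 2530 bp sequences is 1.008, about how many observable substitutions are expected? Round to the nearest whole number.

1403

Invert JC69: p = (3/4)(1 − e^(−4d/3)) = 0.75 × (1 − e^(-1.344)) = 0.75 × (1 − 0.260800) = 0.554400.
Expected differing sites = pL ≈ 0.554400 × 2530 = 1402.632 ≈ 1403.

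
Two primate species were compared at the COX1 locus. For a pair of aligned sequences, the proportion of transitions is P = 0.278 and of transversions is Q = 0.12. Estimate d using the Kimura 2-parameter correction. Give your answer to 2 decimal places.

Under the Kimura two-parameter model, d = −½ ln(1 − 2P − Q) − ¼ ln(1 − 2Q).
1 − 2P − Q = 0.324, giving −½ ln(0.324) = 0.563506.
1 − 2Q = 0.76, giving −¼ ln(0.76) = 0.068609.
d = 0.563506 + 0.068609 = 0.632115.

0.63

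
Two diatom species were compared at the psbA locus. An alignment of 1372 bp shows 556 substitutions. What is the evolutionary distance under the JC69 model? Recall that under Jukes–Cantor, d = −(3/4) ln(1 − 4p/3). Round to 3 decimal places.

p = 556/1372 ≈ 0.405248.
d = −(3/4) ln(1 − 4p/3) = −0.75 ln(1 − 0.540331) = −0.75 ln(0.459669)
  = −0.75 × (-0.777249) = 0.582937 substitutions/site.

0.583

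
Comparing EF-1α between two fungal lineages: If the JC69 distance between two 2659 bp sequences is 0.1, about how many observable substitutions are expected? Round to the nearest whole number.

249

Invert JC69: p = (3/4)(1 − e^(−4d/3)) = 0.75 × (1 − e^(-0.133333)) = 0.75 × (1 − 0.875174) = 0.093620.
Expected differing sites = pL ≈ 0.093620 × 2659 = 248.93558 ≈ 249.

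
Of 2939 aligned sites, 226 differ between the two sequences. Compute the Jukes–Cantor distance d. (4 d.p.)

0.0811

p = 226/2939 ≈ 0.076897.
d = −(3/4) ln(1 − 4p/3) = −0.75 ln(1 − 0.102529) = −0.75 ln(0.897471)
  = −0.75 × (-0.108174) = 0.081131 substitutions/site.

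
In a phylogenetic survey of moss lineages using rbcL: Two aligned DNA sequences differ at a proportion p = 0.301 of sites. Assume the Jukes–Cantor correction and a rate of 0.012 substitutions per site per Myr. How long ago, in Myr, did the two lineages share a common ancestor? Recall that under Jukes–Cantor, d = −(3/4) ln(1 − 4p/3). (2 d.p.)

16.03

d = −(3/4) ln(1 − 4p/3) = −0.75 ln(1 − 0.401333) = −0.75 ln(0.598667)
  = −0.75 × (-0.513050) = 0.384788 substitutions/site.
Under a molecular clock d = 2μt, so t = d/(2μ) = 0.384788 / (2 × 0.012) = 16.03 Myr.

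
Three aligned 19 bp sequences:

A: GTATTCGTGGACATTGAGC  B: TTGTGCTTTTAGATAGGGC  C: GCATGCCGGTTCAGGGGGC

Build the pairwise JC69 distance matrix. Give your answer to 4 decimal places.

d(A,B) = 0.7489, d(A,C) = 0.7489, d(B,C) = 0.9074

A–B: 9/19 sites differ → p ≈ 0.473684, d = −0.75 ln(1 − 0.631579) = 0.748897 ≈ 0.7489.
A–C: 9/19 sites differ → p ≈ 0.473684, d = −0.75 ln(1 − 0.631579) = 0.748897 ≈ 0.7489.
B–C: 10/19 sites differ → p ≈ 0.526316, d = −0.75 ln(1 − 0.701755) = 0.907380 ≈ 0.9074.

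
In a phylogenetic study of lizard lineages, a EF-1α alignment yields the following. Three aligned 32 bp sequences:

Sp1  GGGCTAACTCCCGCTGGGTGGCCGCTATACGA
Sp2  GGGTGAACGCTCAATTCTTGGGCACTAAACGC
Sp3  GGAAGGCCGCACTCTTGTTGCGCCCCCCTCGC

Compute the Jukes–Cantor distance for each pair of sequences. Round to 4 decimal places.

Sp1–Sp2: 13/32 sites differ → p = 0.40625, d = −0.75 ln(1 − 0.541667) = 0.585119 ≈ 0.5851.
Sp1–Sp3: 18/32 sites differ → p = 0.5625, d = −0.75 ln(1 − 0.75) = 1.039721 ≈ 1.0397.
Sp2–Sp3: 14/32 sites differ → p = 0.4375, d = −0.75 ln(1 − 0.583333) = 0.656601 ≈ 0.6566.

d(Sp1,Sp2) = 0.5851, d(Sp1,Sp3) = 1.0397, d(Sp2,Sp3) = 0.6566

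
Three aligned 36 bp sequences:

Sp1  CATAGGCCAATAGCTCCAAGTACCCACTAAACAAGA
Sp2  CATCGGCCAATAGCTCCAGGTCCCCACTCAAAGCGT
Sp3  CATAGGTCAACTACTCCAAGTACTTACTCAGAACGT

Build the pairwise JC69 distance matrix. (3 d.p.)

d(Sp1,Sp2) = 0.264, d(Sp1,Sp3) = 0.392, d(Sp2,Sp3) = 0.392

Sp1–Sp2: 8/36 sites differ → p ≈ 0.222222, d = −0.75 ln(1 − 0.296296) = 0.263548 ≈ 0.264.
Sp1–Sp3: 11/36 sites differ → p ≈ 0.305556, d = −0.75 ln(1 − 0.407408) = 0.392437 ≈ 0.392.
Sp2–Sp3: 11/36 sites differ → p ≈ 0.305556, d = −0.75 ln(1 − 0.407408) = 0.392437 ≈ 0.392.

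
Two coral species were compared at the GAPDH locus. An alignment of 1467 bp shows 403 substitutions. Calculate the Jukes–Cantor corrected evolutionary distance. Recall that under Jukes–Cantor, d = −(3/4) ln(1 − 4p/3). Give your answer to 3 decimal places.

p = 403/1467 ≈ 0.27471.
d = −(3/4) ln(1 − 4p/3) = −0.75 ln(1 − 0.36628) = −0.75 ln(0.63372)
  = −0.75 × (-0.456148) = 0.342111 substitutions/site.

0.342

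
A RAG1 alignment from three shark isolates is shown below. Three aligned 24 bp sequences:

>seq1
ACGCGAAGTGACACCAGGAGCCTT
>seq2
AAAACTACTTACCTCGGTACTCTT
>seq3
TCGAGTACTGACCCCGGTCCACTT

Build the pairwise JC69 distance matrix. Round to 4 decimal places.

d(seq1,seq2) = 0.9607, d(seq1,seq3) = 0.6082, d(seq2,seq3) = 0.4408

seq1–seq2: 13/24 sites differ → p ≈ 0.541667, d = −0.75 ln(1 − 0.722223) = 0.960702 ≈ 0.9607.
seq1–seq3: 10/24 sites differ → p ≈ 0.416667, d = −0.75 ln(1 − 0.555556) = 0.608198 ≈ 0.6082.
seq2–seq3: 8/24 sites differ → p ≈ 0.333333, d = −0.75 ln(1 − 0.444444) = 0.440839 ≈ 0.4408.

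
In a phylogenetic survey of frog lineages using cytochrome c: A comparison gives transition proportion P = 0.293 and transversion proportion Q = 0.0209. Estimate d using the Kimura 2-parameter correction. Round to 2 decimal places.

Under the Kimura two-parameter model, d = −½ ln(1 − 2P − Q) − ¼ ln(1 − 2Q).
1 − 2P − Q = 0.3931, giving −½ ln(0.3931) = 0.466846.
1 − 2Q = 0.9582, giving −¼ ln(0.9582) = 0.010675.
d = 0.466846 + 0.010675 = 0.477521.

0.48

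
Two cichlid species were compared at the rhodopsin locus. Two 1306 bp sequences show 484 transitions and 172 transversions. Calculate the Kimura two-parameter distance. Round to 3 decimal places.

1.108

P = 484/1306 ≈ 0.370597 and Q = 172/1306 ≈ 0.1317.
Under the Kimura two-parameter model, d = −½ ln(1 − 2P − Q) − ¼ ln(1 − 2Q).
1 − 2P − Q = 0.127106, giving −½ ln(0.127106) = 1.031367.
1 − 2Q = 0.7366, giving −¼ ln(0.7366) = 0.076428.
d = 1.031367 + 0.076428 = 1.107795.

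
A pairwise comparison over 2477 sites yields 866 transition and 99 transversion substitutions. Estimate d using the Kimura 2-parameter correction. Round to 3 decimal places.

0.693

P = 866/2477 ≈ 0.349616 and Q = 99/2477 ≈ 0.039968.
Under the Kimura two-parameter model, d = −½ ln(1 − 2P − Q) − ¼ ln(1 − 2Q).
1 − 2P − Q = 0.2608, giving −½ ln(0.2608) = 0.672001.
1 − 2Q = 0.920064, giving −¼ ln(0.920064) = 0.020828.
d = 0.672001 + 0.020828 = 0.692829.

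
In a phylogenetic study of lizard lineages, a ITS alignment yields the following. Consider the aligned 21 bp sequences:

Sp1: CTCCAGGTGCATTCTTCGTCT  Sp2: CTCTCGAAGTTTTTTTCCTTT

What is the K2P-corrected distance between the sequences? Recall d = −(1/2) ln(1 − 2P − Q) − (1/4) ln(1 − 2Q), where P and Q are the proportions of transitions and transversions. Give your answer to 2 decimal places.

Of 21 sites, 5 differences are transitions and 4 are transversions, so P = 5/21 ≈ 0.238095 and Q = 4/21 ≈ 0.190476.
Under the Kimura two-parameter model, d = −½ ln(1 − 2P − Q) − ¼ ln(1 − 2Q).
1 − 2P − Q = 0.333334, giving −½ ln(0.333334) = 0.549305.
1 − 2Q = 0.619048, giving −¼ ln(0.619048) = 0.119893.
d = 0.549305 + 0.119893 = 0.669198.

0.67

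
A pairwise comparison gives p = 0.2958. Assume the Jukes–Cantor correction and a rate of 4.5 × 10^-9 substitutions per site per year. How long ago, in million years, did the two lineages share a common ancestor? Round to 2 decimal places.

d = −(3/4) ln(1 − 4p/3) = −0.75 ln(1 − 0.3944) = −0.75 ln(0.6056)
  = −0.75 × (-0.501536) = 0.376152 substitutions/site.
Under a molecular clock d = 2μt, so t = d/(2μ) = 0.376152 / (2 × 4.5 × 10^-9) = 41.79 million years.

41.79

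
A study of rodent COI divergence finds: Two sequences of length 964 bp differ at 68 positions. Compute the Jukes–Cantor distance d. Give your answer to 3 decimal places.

0.074

p = 68/964 ≈ 0.070539.
d = −(3/4) ln(1 − 4p/3) = −0.75 ln(1 − 0.094052) = −0.75 ln(0.905948)
  = −0.75 × (-0.098773) = 0.074080 substitutions/site.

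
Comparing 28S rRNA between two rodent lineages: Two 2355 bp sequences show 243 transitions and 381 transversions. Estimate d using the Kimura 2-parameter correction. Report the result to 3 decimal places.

0.327

P = 243/2355 ≈ 0.103185 and Q = 381/2355 ≈ 0.161783.
Under the Kimura two-parameter model, d = −½ ln(1 − 2P − Q) − ¼ ln(1 − 2Q).
1 − 2P − Q = 0.631847, giving −½ ln(0.631847) = 0.229554.
1 − 2Q = 0.676434, giving −¼ ln(0.676434) = 0.097730.
d = 0.229554 + 0.097730 = 0.327284.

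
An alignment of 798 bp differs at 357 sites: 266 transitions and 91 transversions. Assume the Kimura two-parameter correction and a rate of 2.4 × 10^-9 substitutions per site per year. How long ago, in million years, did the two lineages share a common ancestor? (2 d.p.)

P = 266/798 ≈ 0.333333 and Q = 91/798 ≈ 0.114035.
Under the Kimura two-parameter model, d = −½ ln(1 − 2P − Q) − ¼ ln(1 − 2Q).
1 − 2P − Q = 0.219299, giving −½ ln(0.219299) = 0.758660.
1 − 2Q = 0.77193, giving −¼ ln(0.77193) = 0.064715.
d = 0.758660 + 0.064715 = 0.823375.
Under a molecular clock d = 2μt, so t = d/(2μ) = 0.823375 / (2 × 2.4 × 10^-9) = 171.54 million years.

171.54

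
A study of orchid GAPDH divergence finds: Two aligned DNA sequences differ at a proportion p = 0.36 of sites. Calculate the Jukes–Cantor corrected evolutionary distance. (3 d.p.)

d = −(3/4) ln(1 − 4p/3) = −0.75 ln(1 − 0.48) = −0.75 ln(0.52)
  = −0.75 × (-0.653926) = 0.490445 substitutions/site.

0.490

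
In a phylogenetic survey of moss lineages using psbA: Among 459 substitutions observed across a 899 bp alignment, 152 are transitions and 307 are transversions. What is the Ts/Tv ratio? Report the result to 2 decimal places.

R = 152/307 = 0.495114… ≈ 0.50 (to 2 d.p.).

0.50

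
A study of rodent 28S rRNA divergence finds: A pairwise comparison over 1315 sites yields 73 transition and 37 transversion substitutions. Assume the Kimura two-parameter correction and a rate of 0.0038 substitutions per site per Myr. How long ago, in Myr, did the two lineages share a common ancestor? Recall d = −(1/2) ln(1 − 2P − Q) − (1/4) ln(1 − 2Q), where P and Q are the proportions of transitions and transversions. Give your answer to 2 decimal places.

P = 73/1315 ≈ 0.055513 and Q = 37/1315 ≈ 0.028137.
Under the Kimura two-parameter model, d = −½ ln(1 − 2P − Q) − ¼ ln(1 − 2Q).
1 − 2P − Q = 0.860837, giving −½ ln(0.860837) = 0.074925.
1 − 2Q = 0.943726, giving −¼ ln(0.943726) = 0.014480.
d = 0.074925 + 0.014480 = 0.089405.
Under a molecular clock d = 2μt, so t = d/(2μ) = 0.089405 / (2 × 0.0038) = 11.76 Myr.

11.76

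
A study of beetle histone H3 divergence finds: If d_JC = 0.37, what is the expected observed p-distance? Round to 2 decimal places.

p = (3/4)(1 − e^(−4d/3)) = 0.75 × (1 − e^(-0.493333)) = 0.75 × (1 − 0.610588) = 0.292059.

0.29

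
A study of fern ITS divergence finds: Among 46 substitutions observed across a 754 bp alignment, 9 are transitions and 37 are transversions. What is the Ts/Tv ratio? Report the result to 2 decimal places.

0.24

R = 9/37 = 0.243243… ≈ 0.24 (to 2 d.p.).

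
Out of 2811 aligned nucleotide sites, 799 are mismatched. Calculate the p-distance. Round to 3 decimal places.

p = 799/2811 = 0.284240… ≈ 0.284 (to 3 d.p.).

0.284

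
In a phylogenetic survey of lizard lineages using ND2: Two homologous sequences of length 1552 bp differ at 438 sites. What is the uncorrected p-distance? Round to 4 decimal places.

0.2822

p = 438/1552 = 0.282216… ≈ 0.2822 (to 4 d.p.).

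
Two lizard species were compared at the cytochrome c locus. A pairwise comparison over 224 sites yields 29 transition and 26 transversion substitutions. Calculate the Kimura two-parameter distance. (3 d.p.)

P = 29/224 ≈ 0.129464 and Q = 26/224 ≈ 0.116071.
Under the Kimura two-parameter model, d = −½ ln(1 − 2P − Q) − ¼ ln(1 − 2Q).
1 − 2P − Q = 0.625001, giving −½ ln(0.625001) = 0.235001.
1 − 2Q = 0.767858, giving −¼ ln(0.767858) = 0.066038.
d = 0.235001 + 0.066038 = 0.301039.

0.301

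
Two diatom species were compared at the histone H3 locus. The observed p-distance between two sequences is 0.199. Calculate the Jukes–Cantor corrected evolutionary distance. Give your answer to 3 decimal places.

0.231

d = −(3/4) ln(1 − 4p/3) = −0.75 ln(1 − 0.265333) = −0.75 ln(0.734667)
  = −0.75 × (-0.308338) = 0.231254 substitutions/site.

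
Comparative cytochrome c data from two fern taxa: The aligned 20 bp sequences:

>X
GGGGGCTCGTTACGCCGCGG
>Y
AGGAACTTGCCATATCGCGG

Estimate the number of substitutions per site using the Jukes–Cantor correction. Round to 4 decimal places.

The sequences differ at 9 of 20 sites (1, 4, 5, 8, 10, 11, 13, 14, 15), so p = 9/20 = 0.45.
d = −(3/4) ln(1 − 4p/3) = −0.75 ln(1 − 0.6) = −0.75 ln(0.4)
  = −0.75 × (-0.916291) = 0.687218 substitutions/site.

0.6872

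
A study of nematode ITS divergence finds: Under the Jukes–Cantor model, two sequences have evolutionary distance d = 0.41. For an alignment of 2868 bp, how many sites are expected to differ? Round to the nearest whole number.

906

Invert JC69: p = (3/4)(1 − e^(−4d/3)) = 0.75 × (1 − e^(-0.546667)) = 0.75 × (1 − 0.578876) = 0.315843.
Expected differing sites = pL ≈ 0.315843 × 2868 = 905.837724 ≈ 906.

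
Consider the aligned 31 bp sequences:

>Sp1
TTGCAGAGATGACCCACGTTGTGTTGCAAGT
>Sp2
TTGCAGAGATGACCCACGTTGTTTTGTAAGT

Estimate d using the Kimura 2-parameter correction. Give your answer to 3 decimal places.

0.068

Of 31 sites, 1 differences are transitions and 1 are transversions, so P = 1/31 ≈ 0.032258 and Q = 1/31 ≈ 0.032258.
Under the Kimura two-parameter model, d = −½ ln(1 − 2P − Q) − ¼ ln(1 − 2Q).
1 − 2P − Q = 0.903226, giving −½ ln(0.903226) = 0.050891.
1 − 2Q = 0.935484, giving −¼ ln(0.935484) = 0.016673.
d = 0.050891 + 0.016673 = 0.067564.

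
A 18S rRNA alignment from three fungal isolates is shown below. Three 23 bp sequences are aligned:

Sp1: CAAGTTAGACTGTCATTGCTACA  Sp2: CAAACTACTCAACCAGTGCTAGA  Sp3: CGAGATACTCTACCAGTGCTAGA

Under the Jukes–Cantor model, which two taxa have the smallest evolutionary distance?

Sp2 and Sp3

Sp1–Sp2: 9/23 differ, p = 0.391, d = 0.553.
Sp1–Sp3: 8/23 differ, p = 0.348, d = 0.467.
Sp2–Sp3: 4/23 differ, p = 0.174, d = 0.198.
The smallest distance is between Sp2 and Sp3.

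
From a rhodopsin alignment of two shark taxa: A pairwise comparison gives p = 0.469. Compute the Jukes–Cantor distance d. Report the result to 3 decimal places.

0.736

d = −(3/4) ln(1 − 4p/3) = −0.75 ln(1 − 0.625333) = −0.75 ln(0.374667)
  = −0.75 × (-0.981718) = 0.736289 substitutions/site.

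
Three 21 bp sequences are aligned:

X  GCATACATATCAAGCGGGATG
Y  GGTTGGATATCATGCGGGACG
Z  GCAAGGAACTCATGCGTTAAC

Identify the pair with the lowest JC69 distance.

X–Y: 6/21 differ, p = 0.286, d = 0.360.
X–Z: 10/21 differ, p = 0.476, d = 0.756.
Y–Z: 9/21 differ, p = 0.429, d = 0.635.
The smallest distance is between X and Y.

X and Y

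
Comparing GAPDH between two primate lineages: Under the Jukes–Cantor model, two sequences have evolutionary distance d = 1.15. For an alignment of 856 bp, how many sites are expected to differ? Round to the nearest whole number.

503

Invert JC69: p = (3/4)(1 − e^(−4d/3)) = 0.75 × (1 − e^(-1.533333)) = 0.75 × (1 − 0.215815) = 0.588139.
Expected differing sites = pL ≈ 0.588139 × 856 = 503.446984 ≈ 503.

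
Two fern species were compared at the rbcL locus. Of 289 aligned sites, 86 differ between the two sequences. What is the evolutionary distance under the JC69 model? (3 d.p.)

0.379

p = 86/289 ≈ 0.297578.
d = −(3/4) ln(1 − 4p/3) = −0.75 ln(1 − 0.396771) = −0.75 ln(0.603229)
  = −0.75 × (-0.505458) = 0.379094 substitutions/site.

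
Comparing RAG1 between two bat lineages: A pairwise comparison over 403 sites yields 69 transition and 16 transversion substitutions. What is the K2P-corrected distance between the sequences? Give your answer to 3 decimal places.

P = 69/403 ≈ 0.171216 and Q = 16/403 ≈ 0.039702.
Under the Kimura two-parameter model, d = −½ ln(1 − 2P − Q) − ¼ ln(1 − 2Q).
1 − 2P − Q = 0.617866, giving −½ ln(0.617866) = 0.240742.
1 − 2Q = 0.920596, giving −¼ ln(0.920596) = 0.020683.
d = 0.240742 + 0.020683 = 0.261425.

0.261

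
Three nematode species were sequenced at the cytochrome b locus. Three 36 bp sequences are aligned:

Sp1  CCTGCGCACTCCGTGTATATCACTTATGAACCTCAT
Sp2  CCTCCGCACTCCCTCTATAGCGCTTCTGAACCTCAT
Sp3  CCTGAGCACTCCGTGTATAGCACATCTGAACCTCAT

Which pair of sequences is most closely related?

Sp1 and Sp3

Sp1–Sp2: 6/36 differ, p = 0.167, d = 0.188.
Sp1–Sp3: 4/36 differ, p = 0.111, d = 0.120.
Sp2–Sp3: 6/36 differ, p = 0.167, d = 0.188.
The smallest distance is between Sp1 and Sp3.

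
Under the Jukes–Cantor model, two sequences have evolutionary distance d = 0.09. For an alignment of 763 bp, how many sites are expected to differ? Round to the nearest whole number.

Invert JC69: p = (3/4)(1 − e^(−4d/3)) = 0.75 × (1 − e^(-0.12)) = 0.75 × (1 − 0.886920) = 0.084810.
Expected differing sites = pL ≈ 0.084810 × 763 = 64.71003 ≈ 65.

65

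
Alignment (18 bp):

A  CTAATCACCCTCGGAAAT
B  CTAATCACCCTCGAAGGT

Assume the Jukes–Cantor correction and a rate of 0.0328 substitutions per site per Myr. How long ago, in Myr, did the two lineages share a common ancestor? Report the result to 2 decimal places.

2.87

The sequences differ at 3 of 18 sites (14, 16, 17), so p = 3/18 ≈ 0.166667.
d = −(3/4) ln(1 − 4p/3) = −0.75 ln(1 − 0.222223) = −0.75 ln(0.777777)
  = −0.75 × (-0.251315) = 0.188486 substitutions/site.
Under a molecular clock d = 2μt, so t = d/(2μ) = 0.188486 / (2 × 0.0328) = 2.87 Myr.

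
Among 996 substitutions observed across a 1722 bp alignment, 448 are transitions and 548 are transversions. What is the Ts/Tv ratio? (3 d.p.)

R = 448/548 = 0.817518… ≈ 0.818 (to 3 d.p.).

0.818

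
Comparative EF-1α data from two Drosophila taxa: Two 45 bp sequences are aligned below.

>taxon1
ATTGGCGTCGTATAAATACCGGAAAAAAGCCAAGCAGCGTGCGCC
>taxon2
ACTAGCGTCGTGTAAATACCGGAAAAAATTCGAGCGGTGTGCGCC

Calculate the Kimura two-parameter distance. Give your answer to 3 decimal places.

0.214

Of 45 sites, 7 differences are transitions and 1 are transversions, so P = 7/45 ≈ 0.155556 and Q = 1/45 ≈ 0.022222.
Under the Kimura two-parameter model, d = −½ ln(1 − 2P − Q) − ¼ ln(1 − 2Q).
1 − 2P − Q = 0.666666, giving −½ ln(0.666666) = 0.202733.
1 − 2Q = 0.955556, giving −¼ ln(0.955556) = 0.011365.
d = 0.202733 + 0.011365 = 0.214098.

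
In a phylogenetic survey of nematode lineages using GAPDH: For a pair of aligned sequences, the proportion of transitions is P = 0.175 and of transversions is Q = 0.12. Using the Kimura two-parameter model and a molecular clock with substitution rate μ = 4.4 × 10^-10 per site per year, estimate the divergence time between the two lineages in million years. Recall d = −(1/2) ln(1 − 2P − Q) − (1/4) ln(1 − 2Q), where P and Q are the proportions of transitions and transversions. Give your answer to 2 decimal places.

438.69

Under the Kimura two-parameter model, d = −½ ln(1 − 2P − Q) − ¼ ln(1 − 2Q).
1 − 2P − Q = 0.53, giving −½ ln(0.53) = 0.317439.
1 − 2Q = 0.76, giving −¼ ln(0.76) = 0.068609.
d = 0.317439 + 0.068609 = 0.386048.
Under a molecular clock d = 2μt, so t = d/(2μ) = 0.386048 / (2 × 4.4 × 10^-10) = 438.69 million years.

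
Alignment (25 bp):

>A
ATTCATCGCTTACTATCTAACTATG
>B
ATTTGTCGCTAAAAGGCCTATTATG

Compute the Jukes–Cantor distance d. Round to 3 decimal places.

The sequences differ at 10 of 25 sites (4, 5, 11, 13, 14, 15, 16, 18, 19, 21), so p = 10/25 = 0.4.
d = −(3/4) ln(1 − 4p/3) = −0.75 ln(1 − 0.533333) = −0.75 ln(0.466667)
  = −0.75 × (-0.762139) = 0.571604 substitutions/site.

0.572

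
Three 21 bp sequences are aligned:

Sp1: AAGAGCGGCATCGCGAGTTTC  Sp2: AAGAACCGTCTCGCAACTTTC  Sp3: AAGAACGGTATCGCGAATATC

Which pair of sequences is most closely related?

Sp1 and Sp3

Sp1–Sp2: 6/21 differ, p = 0.286, d = 0.360.
Sp1–Sp3: 4/21 differ, p = 0.190, d = 0.220.
Sp2–Sp3: 5/21 differ, p = 0.238, d = 0.286.
The smallest distance is between Sp1 and Sp3.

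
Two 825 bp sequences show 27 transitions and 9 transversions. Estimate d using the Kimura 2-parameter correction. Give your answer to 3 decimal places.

P = 27/825 ≈ 0.032727 and Q = 9/825 ≈ 0.010909.
Under the Kimura two-parameter model, d = −½ ln(1 − 2P − Q) − ¼ ln(1 − 2Q).
1 − 2P − Q = 0.923637, giving −½ ln(0.923637) = 0.039718.
1 − 2Q = 0.978182, giving −¼ ln(0.978182) = 0.005515.
d = 0.039718 + 0.005515 = 0.045233.

0.045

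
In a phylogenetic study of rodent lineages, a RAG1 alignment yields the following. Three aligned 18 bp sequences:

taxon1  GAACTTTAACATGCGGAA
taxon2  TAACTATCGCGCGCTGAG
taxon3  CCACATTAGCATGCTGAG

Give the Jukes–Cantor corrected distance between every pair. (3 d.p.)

taxon1–taxon2: 8/18 sites differ → p ≈ 0.444444, d = −0.75 ln(1 − 0.592592) = 0.673455 ≈ 0.673.
taxon1–taxon3: 6/18 sites differ → p ≈ 0.333333, d = −0.75 ln(1 − 0.444444) = 0.440839 ≈ 0.441.
taxon2–taxon3: 7/18 sites differ → p ≈ 0.388889, d = −0.75 ln(1 − 0.518519) = 0.548166 ≈ 0.548.

d(taxon1,taxon2) = 0.673, d(taxon1,taxon3) = 0.441, d(taxon2,taxon3) = 0.548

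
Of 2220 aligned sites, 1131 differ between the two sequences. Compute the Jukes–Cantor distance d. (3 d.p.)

p = 1131/2220 ≈ 0.509459.
d = −(3/4) ln(1 − 4p/3) = −0.75 ln(1 − 0.679279) = −0.75 ln(0.320721)
  = −0.75 × (-1.137184) = 0.852888 substitutions/site.

0.853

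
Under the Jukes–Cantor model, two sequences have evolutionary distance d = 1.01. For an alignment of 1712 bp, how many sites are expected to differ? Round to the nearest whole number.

950

Invert JC69: p = (3/4)(1 − e^(−4d/3)) = 0.75 × (1 − e^(-1.346667)) = 0.75 × (1 − 0.260106) = 0.554921.
Expected differing sites = pL ≈ 0.554921 × 1712 = 950.024752 ≈ 950.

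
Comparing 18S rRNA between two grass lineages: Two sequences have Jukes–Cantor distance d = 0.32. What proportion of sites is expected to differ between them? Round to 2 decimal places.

p = (3/4)(1 − e^(−4d/3)) = 0.75 × (1 − e^(-0.426667)) = 0.75 × (1 − 0.652681) = 0.260489.

0.26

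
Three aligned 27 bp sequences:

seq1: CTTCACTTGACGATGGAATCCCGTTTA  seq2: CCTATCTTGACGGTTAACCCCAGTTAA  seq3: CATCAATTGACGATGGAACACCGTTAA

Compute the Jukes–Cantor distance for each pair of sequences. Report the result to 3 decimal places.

seq1–seq2: 10/27 sites differ → p ≈ 0.37037, d = −0.75 ln(1 − 0.493827) = 0.510658 ≈ 0.511.
seq1–seq3: 5/27 sites differ → p ≈ 0.185185, d = −0.75 ln(1 − 0.246913) = 0.212681 ≈ 0.213.
seq2–seq3: 10/27 sites differ → p ≈ 0.37037, d = −0.75 ln(1 − 0.493827) = 0.510658 ≈ 0.511.

d(seq1,seq2) = 0.511, d(seq1,seq3) = 0.213, d(seq2,seq3) = 0.511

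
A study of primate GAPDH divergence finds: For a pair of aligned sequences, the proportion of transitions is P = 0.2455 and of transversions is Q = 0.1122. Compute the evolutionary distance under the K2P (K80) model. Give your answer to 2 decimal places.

Under the Kimura two-parameter model, d = −½ ln(1 − 2P − Q) − ¼ ln(1 − 2Q).
1 − 2P − Q = 0.3968, giving −½ ln(0.3968) = 0.462161.
1 − 2Q = 0.7756, giving −¼ ln(0.7756) = 0.063530.
d = 0.462161 + 0.063530 = 0.525691.

0.53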